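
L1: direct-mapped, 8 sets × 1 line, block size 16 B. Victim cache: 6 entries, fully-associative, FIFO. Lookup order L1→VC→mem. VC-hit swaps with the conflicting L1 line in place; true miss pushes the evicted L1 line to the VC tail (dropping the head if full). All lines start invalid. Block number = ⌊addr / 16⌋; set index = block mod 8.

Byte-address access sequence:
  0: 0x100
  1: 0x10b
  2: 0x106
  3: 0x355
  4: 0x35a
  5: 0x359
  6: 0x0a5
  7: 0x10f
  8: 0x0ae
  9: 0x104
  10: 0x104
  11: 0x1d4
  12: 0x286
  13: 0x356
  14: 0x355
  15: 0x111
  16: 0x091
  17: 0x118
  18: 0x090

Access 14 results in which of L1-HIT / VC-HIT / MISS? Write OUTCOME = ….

OUTCOME = L1-HIT

0: 0x100 (blk 16, set 0) → MISS  vc=[]
1: 0x10b (blk 16, set 0) → L1-HIT  vc=[]
2: 0x106 (blk 16, set 0) → L1-HIT  vc=[]
3: 0x355 (blk 53, set 5) → MISS  vc=[]
4: 0x35a (blk 53, set 5) → L1-HIT  vc=[]
5: 0x359 (blk 53, set 5) → L1-HIT  vc=[]
6: 0xa5 (blk 10, set 2) → MISS  vc=[]
7: 0x10f (blk 16, set 0) → L1-HIT  vc=[]
8: 0xae (blk 10, set 2) → L1-HIT  vc=[]
9: 0x104 (blk 16, set 0) → L1-HIT  vc=[]
10: 0x104 (blk 16, set 0) → L1-HIT  vc=[]
11: 0x1d4 (blk 29, set 5) → MISS  vc=[53]
12: 0x286 (blk 40, set 0) → MISS  vc=[53, 16]
13: 0x356 (blk 53, set 5) → VC-HIT  vc=[29, 16]
14: 0x355 (blk 53, set 5) → L1-HIT  vc=[29, 16]
15: 0x111 (blk 17, set 1) → MISS  vc=[29, 16]
16: 0x91 (blk 9, set 1) → MISS  vc=[29, 16, 17]
17: 0x118 (blk 17, set 1) → VC-HIT  vc=[29, 16, 9]
18: 0x90 (blk 9, set 1) → VC-HIT  vc=[29, 16, 17]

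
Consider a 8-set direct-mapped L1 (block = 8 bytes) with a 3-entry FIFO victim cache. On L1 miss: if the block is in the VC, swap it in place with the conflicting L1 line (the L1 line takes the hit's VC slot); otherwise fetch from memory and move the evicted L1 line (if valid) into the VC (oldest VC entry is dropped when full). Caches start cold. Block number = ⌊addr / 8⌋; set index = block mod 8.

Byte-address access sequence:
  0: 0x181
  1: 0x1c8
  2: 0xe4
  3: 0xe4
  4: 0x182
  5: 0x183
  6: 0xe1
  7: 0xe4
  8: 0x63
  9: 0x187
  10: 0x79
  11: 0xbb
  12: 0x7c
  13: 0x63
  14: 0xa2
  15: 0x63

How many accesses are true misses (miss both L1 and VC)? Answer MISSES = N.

0: 0x181 (blk 48, set 0) → MISS  vc=[]
1: 0x1c8 (blk 57, set 1) → MISS  vc=[]
2: 0xe4 (blk 28, set 4) → MISS  vc=[]
3: 0xe4 (blk 28, set 4) → L1-HIT  vc=[]
4: 0x182 (blk 48, set 0) → L1-HIT  vc=[]
5: 0x183 (blk 48, set 0) → L1-HIT  vc=[]
6: 0xe1 (blk 28, set 4) → L1-HIT  vc=[]
7: 0xe4 (blk 28, set 4) → L1-HIT  vc=[]
8: 0x63 (blk 12, set 4) → MISS  vc=[28]
9: 0x187 (blk 48, set 0) → L1-HIT  vc=[28]
10: 0x79 (blk 15, set 7) → MISS  vc=[28]
11: 0xbb (blk 23, set 7) → MISS  vc=[28, 15]
12: 0x7c (blk 15, set 7) → VC-HIT  vc=[28, 23]
13: 0x63 (blk 12, set 4) → L1-HIT  vc=[28, 23]
14: 0xa2 (blk 20, set 4) → MISS  vc=[28, 23, 12]
15: 0x63 (blk 12, set 4) → VC-HIT  vc=[28, 23, 20]

MISSES = 7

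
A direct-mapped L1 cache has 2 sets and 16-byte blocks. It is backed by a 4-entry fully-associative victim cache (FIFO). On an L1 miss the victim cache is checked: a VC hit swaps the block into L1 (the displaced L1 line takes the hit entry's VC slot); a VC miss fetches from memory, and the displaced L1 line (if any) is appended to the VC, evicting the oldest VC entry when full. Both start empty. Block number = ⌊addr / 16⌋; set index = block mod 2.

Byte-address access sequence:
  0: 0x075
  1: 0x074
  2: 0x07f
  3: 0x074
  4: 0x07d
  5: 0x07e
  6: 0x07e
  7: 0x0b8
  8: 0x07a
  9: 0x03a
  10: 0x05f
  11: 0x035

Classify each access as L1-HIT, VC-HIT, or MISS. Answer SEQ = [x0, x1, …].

  [0] addr=0x75 blk=7 s=1: MISS | VC []
  [1] addr=0x74 blk=7 s=1: L1-HIT | VC []
  [2] addr=0x7f blk=7 s=1: L1-HIT | VC []
  [3] addr=0x74 blk=7 s=1: L1-HIT | VC []
  [4] addr=0x7d blk=7 s=1: L1-HIT | VC []
  [5] addr=0x7e blk=7 s=1: L1-HIT | VC []
  [6] addr=0x7e blk=7 s=1: L1-HIT | VC []
  [7] addr=0xb8 blk=11 s=1: MISS | VC [7]
  [8] addr=0x7a blk=7 s=1: VC-HIT | VC [11]
  [9] addr=0x3a blk=3 s=1: MISS | VC [11, 7]
  [10] addr=0x5f blk=5 s=1: MISS | VC [11, 7, 3]
  [11] addr=0x35 blk=3 s=1: VC-HIT | VC [11, 7, 5]

SEQ = [MISS, L1-HIT, L1-HIT, L1-HIT, L1-HIT, L1-HIT, L1-HIT, MISS, VC-HIT, MISS, MISS, VC-HIT]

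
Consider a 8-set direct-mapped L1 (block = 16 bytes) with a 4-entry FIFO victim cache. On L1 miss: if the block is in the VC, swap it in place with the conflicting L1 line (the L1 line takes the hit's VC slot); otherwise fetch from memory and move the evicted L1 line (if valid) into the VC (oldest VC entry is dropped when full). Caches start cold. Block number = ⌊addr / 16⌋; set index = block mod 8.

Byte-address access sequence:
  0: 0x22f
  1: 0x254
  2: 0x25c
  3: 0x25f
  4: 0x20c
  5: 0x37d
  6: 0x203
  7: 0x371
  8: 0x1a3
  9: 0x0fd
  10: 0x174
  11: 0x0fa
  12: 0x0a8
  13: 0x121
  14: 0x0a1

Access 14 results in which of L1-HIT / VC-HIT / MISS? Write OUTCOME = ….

OUTCOME = VC-HIT

  [0] addr=0x22f blk=34 s=2: MISS | VC []
  [1] addr=0x254 blk=37 s=5: MISS | VC []
  [2] addr=0x25c blk=37 s=5: L1-HIT | VC []
  [3] addr=0x25f blk=37 s=5: L1-HIT | VC []
  [4] addr=0x20c blk=32 s=0: MISS | VC []
  [5] addr=0x37d blk=55 s=7: MISS | VC []
  [6] addr=0x203 blk=32 s=0: L1-HIT | VC []
  [7] addr=0x371 blk=55 s=7: L1-HIT | VC []
  [8] addr=0x1a3 blk=26 s=2: MISS | VC [34]
  [9] addr=0xfd blk=15 s=7: MISS | VC [34, 55]
  [10] addr=0x174 blk=23 s=7: MISS | VC [34, 55, 15]
  [11] addr=0xfa blk=15 s=7: VC-HIT | VC [34, 55, 23]
  [12] addr=0xa8 blk=10 s=2: MISS | VC [34, 55, 23, 26]
  [13] addr=0x121 blk=18 s=2: MISS | VC [55, 23, 26, 10]
  [14] addr=0xa1 blk=10 s=2: VC-HIT | VC [55, 23, 26, 18]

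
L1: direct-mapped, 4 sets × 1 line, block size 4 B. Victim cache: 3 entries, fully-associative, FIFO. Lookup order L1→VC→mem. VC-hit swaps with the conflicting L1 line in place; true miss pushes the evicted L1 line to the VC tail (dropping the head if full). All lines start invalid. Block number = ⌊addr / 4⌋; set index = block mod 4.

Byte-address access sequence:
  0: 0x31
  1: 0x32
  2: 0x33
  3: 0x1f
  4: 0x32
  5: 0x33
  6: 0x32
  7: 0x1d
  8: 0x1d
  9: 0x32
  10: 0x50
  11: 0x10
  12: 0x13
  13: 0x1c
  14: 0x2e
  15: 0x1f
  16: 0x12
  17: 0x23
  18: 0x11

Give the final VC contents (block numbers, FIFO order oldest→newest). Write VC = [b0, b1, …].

#0 0x31→b12/s0 MISS; vc=[]
#1 0x32→b12/s0 L1-HIT; vc=[]
#2 0x33→b12/s0 L1-HIT; vc=[]
#3 0x1f→b7/s3 MISS; vc=[]
#4 0x32→b12/s0 L1-HIT; vc=[]
#5 0x33→b12/s0 L1-HIT; vc=[]
#6 0x32→b12/s0 L1-HIT; vc=[]
#7 0x1d→b7/s3 L1-HIT; vc=[]
#8 0x1d→b7/s3 L1-HIT; vc=[]
#9 0x32→b12/s0 L1-HIT; vc=[]
#10 0x50→b20/s0 MISS; vc=[12]
#11 0x10→b4/s0 MISS; vc=[12,20]
#12 0x13→b4/s0 L1-HIT; vc=[12,20]
#13 0x1c→b7/s3 L1-HIT; vc=[12,20]
#14 0x2e→b11/s3 MISS; vc=[12,20,7]
#15 0x1f→b7/s3 VC-HIT; vc=[12,20,11]
#16 0x12→b4/s0 L1-HIT; vc=[12,20,11]
#17 0x23→b8/s0 MISS; vc=[20,11,4]
#18 0x11→b4/s0 VC-HIT; vc=[20,11,8]

VC = [20, 11, 8]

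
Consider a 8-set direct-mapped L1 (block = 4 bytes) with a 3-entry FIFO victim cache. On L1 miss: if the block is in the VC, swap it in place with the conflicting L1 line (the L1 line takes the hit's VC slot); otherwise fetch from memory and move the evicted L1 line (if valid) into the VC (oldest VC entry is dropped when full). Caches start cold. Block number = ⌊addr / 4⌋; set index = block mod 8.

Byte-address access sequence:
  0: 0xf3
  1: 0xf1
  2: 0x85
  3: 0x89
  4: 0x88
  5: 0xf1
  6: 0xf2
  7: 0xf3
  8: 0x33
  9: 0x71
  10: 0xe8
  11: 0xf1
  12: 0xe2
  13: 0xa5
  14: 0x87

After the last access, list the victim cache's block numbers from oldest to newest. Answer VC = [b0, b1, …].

VC = [12, 34, 41]

  [0] addr=0xf3 blk=60 s=4: MISS | VC []
  [1] addr=0xf1 blk=60 s=4: L1-HIT | VC []
  [2] addr=0x85 blk=33 s=1: MISS | VC []
  [3] addr=0x89 blk=34 s=2: MISS | VC []
  [4] addr=0x88 blk=34 s=2: L1-HIT | VC []
  [5] addr=0xf1 blk=60 s=4: L1-HIT | VC []
  [6] addr=0xf2 blk=60 s=4: L1-HIT | VC []
  [7] addr=0xf3 blk=60 s=4: L1-HIT | VC []
  [8] addr=0x33 blk=12 s=4: MISS | VC [60]
  [9] addr=0x71 blk=28 s=4: MISS | VC [60, 12]
  [10] addr=0xe8 blk=58 s=2: MISS | VC [60, 12, 34]
  [11] addr=0xf1 blk=60 s=4: VC-HIT | VC [28, 12, 34]
  [12] addr=0xe2 blk=56 s=0: MISS | VC [28, 12, 34]
  [13] addr=0xa5 blk=41 s=1: MISS | VC [12, 34, 33]
  [14] addr=0x87 blk=33 s=1: VC-HIT | VC [12, 34, 41]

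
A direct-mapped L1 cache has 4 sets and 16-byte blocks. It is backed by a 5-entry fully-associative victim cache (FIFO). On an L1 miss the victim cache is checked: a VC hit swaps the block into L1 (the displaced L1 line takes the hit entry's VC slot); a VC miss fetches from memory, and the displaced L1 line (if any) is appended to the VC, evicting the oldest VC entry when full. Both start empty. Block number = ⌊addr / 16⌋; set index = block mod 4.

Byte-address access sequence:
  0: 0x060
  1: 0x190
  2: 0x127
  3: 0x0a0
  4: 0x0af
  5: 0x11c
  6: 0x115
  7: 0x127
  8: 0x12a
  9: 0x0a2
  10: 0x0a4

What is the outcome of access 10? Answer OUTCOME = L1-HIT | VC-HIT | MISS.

  [0] addr=0x60 blk=6 s=2: MISS | VC []
  [1] addr=0x190 blk=25 s=1: MISS | VC []
  [2] addr=0x127 blk=18 s=2: MISS | VC [6]
  [3] addr=0xa0 blk=10 s=2: MISS | VC [6, 18]
  [4] addr=0xaf blk=10 s=2: L1-HIT | VC [6, 18]
  [5] addr=0x11c blk=17 s=1: MISS | VC [6, 18, 25]
  [6] addr=0x115 blk=17 s=1: L1-HIT | VC [6, 18, 25]
  [7] addr=0x127 blk=18 s=2: VC-HIT | VC [6, 10, 25]
  [8] addr=0x12a blk=18 s=2: L1-HIT | VC [6, 10, 25]
  [9] addr=0xa2 blk=10 s=2: VC-HIT | VC [6, 18, 25]
  [10] addr=0xa4 blk=10 s=2: L1-HIT | VC [6, 18, 25]

OUTCOME = L1-HIT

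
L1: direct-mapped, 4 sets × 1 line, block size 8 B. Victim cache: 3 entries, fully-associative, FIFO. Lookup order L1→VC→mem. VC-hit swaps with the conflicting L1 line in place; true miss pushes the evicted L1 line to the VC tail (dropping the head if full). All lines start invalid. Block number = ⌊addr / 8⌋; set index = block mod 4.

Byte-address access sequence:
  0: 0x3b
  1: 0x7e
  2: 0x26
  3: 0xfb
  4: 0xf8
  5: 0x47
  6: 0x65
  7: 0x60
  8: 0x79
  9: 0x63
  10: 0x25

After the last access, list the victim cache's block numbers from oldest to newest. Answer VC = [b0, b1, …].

VC = [31, 12, 8]

#0 0x3b→b7/s3 MISS; vc=[]
#1 0x7e→b15/s3 MISS; vc=[7]
#2 0x26→b4/s0 MISS; vc=[7]
#3 0xfb→b31/s3 MISS; vc=[7,15]
#4 0xf8→b31/s3 L1-HIT; vc=[7,15]
#5 0x47→b8/s0 MISS; vc=[7,15,4]
#6 0x65→b12/s0 MISS; vc=[15,4,8]
#7 0x60→b12/s0 L1-HIT; vc=[15,4,8]
#8 0x79→b15/s3 VC-HIT; vc=[31,4,8]
#9 0x63→b12/s0 L1-HIT; vc=[31,4,8]
#10 0x25→b4/s0 VC-HIT; vc=[31,12,8]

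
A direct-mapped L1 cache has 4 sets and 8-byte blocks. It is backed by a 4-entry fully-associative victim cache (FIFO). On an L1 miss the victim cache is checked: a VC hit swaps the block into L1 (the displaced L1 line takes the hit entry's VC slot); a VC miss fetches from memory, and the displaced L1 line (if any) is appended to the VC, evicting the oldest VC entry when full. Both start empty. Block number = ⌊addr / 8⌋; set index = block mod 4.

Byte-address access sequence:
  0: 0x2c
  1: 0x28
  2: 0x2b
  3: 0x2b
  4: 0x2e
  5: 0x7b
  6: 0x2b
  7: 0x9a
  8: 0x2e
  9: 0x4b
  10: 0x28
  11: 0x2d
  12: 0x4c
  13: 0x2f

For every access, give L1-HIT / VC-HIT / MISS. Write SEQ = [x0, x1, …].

SEQ = [MISS, L1-HIT, L1-HIT, L1-HIT, L1-HIT, MISS, L1-HIT, MISS, L1-HIT, MISS, VC-HIT, L1-HIT, VC-HIT, VC-HIT]

  [0] addr=0x2c blk=5 s=1: MISS | VC []
  [1] addr=0x28 blk=5 s=1: L1-HIT | VC []
  [2] addr=0x2b blk=5 s=1: L1-HIT | VC []
  [3] addr=0x2b blk=5 s=1: L1-HIT | VC []
  [4] addr=0x2e blk=5 s=1: L1-HIT | VC []
  [5] addr=0x7b blk=15 s=3: MISS | VC []
  [6] addr=0x2b blk=5 s=1: L1-HIT | VC []
  [7] addr=0x9a blk=19 s=3: MISS | VC [15]
  [8] addr=0x2e blk=5 s=1: L1-HIT | VC [15]
  [9] addr=0x4b blk=9 s=1: MISS | VC [15, 5]
  [10] addr=0x28 blk=5 s=1: VC-HIT | VC [15, 9]
  [11] addr=0x2d blk=5 s=1: L1-HIT | VC [15, 9]
  [12] addr=0x4c blk=9 s=1: VC-HIT | VC [15, 5]
  [13] addr=0x2f blk=5 s=1: VC-HIT | VC [15, 9]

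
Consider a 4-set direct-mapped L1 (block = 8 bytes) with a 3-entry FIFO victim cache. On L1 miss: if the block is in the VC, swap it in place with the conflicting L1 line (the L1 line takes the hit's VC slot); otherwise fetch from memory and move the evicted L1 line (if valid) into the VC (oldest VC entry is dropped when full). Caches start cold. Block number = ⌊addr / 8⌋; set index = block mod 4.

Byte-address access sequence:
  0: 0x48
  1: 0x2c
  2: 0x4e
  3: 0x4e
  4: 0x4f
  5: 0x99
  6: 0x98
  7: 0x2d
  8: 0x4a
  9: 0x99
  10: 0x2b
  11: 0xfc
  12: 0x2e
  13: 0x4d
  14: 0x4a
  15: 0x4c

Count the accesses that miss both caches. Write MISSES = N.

#0 0x48→b9/s1 MISS; vc=[]
#1 0x2c→b5/s1 MISS; vc=[9]
#2 0x4e→b9/s1 VC-HIT; vc=[5]
#3 0x4e→b9/s1 L1-HIT; vc=[5]
#4 0x4f→b9/s1 L1-HIT; vc=[5]
#5 0x99→b19/s3 MISS; vc=[5]
#6 0x98→b19/s3 L1-HIT; vc=[5]
#7 0x2d→b5/s1 VC-HIT; vc=[9]
#8 0x4a→b9/s1 VC-HIT; vc=[5]
#9 0x99→b19/s3 L1-HIT; vc=[5]
#10 0x2b→b5/s1 VC-HIT; vc=[9]
#11 0xfc→b31/s3 MISS; vc=[9,19]
#12 0x2e→b5/s1 L1-HIT; vc=[9,19]
#13 0x4d→b9/s1 VC-HIT; vc=[5,19]
#14 0x4a→b9/s1 L1-HIT; vc=[5,19]
#15 0x4c→b9/s1 L1-HIT; vc=[5,19]

MISSES = 4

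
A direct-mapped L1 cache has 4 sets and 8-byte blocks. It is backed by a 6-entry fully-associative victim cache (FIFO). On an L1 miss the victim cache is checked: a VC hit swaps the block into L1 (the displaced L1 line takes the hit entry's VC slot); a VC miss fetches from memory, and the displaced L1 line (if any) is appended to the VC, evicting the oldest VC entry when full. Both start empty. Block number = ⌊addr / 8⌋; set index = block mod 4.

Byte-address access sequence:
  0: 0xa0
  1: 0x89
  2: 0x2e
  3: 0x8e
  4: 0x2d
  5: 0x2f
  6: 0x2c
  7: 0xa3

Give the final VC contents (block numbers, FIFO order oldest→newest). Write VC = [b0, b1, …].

VC = [17]

#0 0xa0→b20/s0 MISS; vc=[]
#1 0x89→b17/s1 MISS; vc=[]
#2 0x2e→b5/s1 MISS; vc=[17]
#3 0x8e→b17/s1 VC-HIT; vc=[5]
#4 0x2d→b5/s1 VC-HIT; vc=[17]
#5 0x2f→b5/s1 L1-HIT; vc=[17]
#6 0x2c→b5/s1 L1-HIT; vc=[17]
#7 0xa3→b20/s0 L1-HIT; vc=[17]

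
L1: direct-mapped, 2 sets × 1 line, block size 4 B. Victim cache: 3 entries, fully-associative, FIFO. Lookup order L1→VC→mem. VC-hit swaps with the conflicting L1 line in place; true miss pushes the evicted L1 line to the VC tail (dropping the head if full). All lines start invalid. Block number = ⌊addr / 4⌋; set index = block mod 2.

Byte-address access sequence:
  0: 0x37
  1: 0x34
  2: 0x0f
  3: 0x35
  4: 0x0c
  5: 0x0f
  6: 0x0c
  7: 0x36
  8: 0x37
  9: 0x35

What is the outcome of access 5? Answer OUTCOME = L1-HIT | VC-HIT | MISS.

  [0] addr=0x37 blk=13 s=1: MISS | VC []
  [1] addr=0x34 blk=13 s=1: L1-HIT | VC []
  [2] addr=0xf blk=3 s=1: MISS | VC [13]
  [3] addr=0x35 blk=13 s=1: VC-HIT | VC [3]
  [4] addr=0xc blk=3 s=1: VC-HIT | VC [13]
  [5] addr=0xf blk=3 s=1: L1-HIT | VC [13]
  [6] addr=0xc blk=3 s=1: L1-HIT | VC [13]
  [7] addr=0x36 blk=13 s=1: VC-HIT | VC [3]
  [8] addr=0x37 blk=13 s=1: L1-HIT | VC [3]
  [9] addr=0x35 blk=13 s=1: L1-HIT | VC [3]

OUTCOME = L1-HIT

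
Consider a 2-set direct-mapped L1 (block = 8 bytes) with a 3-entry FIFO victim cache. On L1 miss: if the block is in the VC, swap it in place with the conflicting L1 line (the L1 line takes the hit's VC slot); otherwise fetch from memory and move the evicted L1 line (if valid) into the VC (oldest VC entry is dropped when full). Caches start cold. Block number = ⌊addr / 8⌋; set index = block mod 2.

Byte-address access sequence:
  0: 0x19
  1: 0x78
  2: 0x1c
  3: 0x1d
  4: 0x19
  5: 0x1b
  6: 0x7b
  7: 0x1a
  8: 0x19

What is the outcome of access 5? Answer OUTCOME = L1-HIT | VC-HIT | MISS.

OUTCOME = L1-HIT

0: 0x19 (blk 3, set 1) → MISS  vc=[]
1: 0x78 (blk 15, set 1) → MISS  vc=[3]
2: 0x1c (blk 3, set 1) → VC-HIT  vc=[15]
3: 0x1d (blk 3, set 1) → L1-HIT  vc=[15]
4: 0x19 (blk 3, set 1) → L1-HIT  vc=[15]
5: 0x1b (blk 3, set 1) → L1-HIT  vc=[15]
6: 0x7b (blk 15, set 1) → VC-HIT  vc=[3]
7: 0x1a (blk 3, set 1) → VC-HIT  vc=[15]
8: 0x19 (blk 3, set 1) → L1-HIT  vc=[15]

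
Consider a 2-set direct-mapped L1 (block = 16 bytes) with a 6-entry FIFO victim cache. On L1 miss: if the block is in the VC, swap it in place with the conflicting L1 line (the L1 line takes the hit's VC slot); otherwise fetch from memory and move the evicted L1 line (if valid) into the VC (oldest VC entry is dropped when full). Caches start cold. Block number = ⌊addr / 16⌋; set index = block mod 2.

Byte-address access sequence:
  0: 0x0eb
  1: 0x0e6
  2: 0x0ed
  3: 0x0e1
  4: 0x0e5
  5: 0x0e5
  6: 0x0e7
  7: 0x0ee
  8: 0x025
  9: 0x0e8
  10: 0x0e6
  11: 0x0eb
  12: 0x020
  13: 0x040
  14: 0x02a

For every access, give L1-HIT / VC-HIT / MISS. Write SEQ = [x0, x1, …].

SEQ = [MISS, L1-HIT, L1-HIT, L1-HIT, L1-HIT, L1-HIT, L1-HIT, L1-HIT, MISS, VC-HIT, L1-HIT, L1-HIT, VC-HIT, MISS, VC-HIT]

0: 0xeb (blk 14, set 0) → MISS  vc=[]
1: 0xe6 (blk 14, set 0) → L1-HIT  vc=[]
2: 0xed (blk 14, set 0) → L1-HIT  vc=[]
3: 0xe1 (blk 14, set 0) → L1-HIT  vc=[]
4: 0xe5 (blk 14, set 0) → L1-HIT  vc=[]
5: 0xe5 (blk 14, set 0) → L1-HIT  vc=[]
6: 0xe7 (blk 14, set 0) → L1-HIT  vc=[]
7: 0xee (blk 14, set 0) → L1-HIT  vc=[]
8: 0x25 (blk 2, set 0) → MISS  vc=[14]
9: 0xe8 (blk 14, set 0) → VC-HIT  vc=[2]
10: 0xe6 (blk 14, set 0) → L1-HIT  vc=[2]
11: 0xeb (blk 14, set 0) → L1-HIT  vc=[2]
12: 0x20 (blk 2, set 0) → VC-HIT  vc=[14]
13: 0x40 (blk 4, set 0) → MISS  vc=[14, 2]
14: 0x2a (blk 2, set 0) → VC-HIT  vc=[14, 4]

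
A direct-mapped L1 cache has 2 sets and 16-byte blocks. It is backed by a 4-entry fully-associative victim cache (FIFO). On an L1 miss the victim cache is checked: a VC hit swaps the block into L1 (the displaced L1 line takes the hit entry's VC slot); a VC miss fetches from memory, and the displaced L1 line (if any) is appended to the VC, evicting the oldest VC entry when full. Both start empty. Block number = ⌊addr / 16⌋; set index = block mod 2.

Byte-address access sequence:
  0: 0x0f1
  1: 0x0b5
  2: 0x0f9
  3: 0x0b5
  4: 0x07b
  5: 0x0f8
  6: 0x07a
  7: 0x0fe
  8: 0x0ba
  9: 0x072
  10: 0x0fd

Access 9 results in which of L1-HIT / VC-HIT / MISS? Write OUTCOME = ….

OUTCOME = VC-HIT

#0 0xf1→b15/s1 MISS; vc=[]
#1 0xb5→b11/s1 MISS; vc=[15]
#2 0xf9→b15/s1 VC-HIT; vc=[11]
#3 0xb5→b11/s1 VC-HIT; vc=[15]
#4 0x7b→b7/s1 MISS; vc=[15,11]
#5 0xf8→b15/s1 VC-HIT; vc=[7,11]
#6 0x7a→b7/s1 VC-HIT; vc=[15,11]
#7 0xfe→b15/s1 VC-HIT; vc=[7,11]
#8 0xba→b11/s1 VC-HIT; vc=[7,15]
#9 0x72→b7/s1 VC-HIT; vc=[11,15]
#10 0xfd→b15/s1 VC-HIT; vc=[11,7]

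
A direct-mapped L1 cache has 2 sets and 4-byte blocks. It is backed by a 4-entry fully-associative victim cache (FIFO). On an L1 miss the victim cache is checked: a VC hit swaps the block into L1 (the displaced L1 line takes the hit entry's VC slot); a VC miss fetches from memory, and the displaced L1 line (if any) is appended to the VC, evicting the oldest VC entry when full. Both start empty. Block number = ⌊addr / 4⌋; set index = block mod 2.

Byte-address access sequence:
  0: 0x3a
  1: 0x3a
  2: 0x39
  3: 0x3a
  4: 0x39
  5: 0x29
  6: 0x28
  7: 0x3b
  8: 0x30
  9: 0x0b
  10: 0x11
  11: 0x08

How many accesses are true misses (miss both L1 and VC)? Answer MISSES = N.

MISSES = 5

0: 0x3a (blk 14, set 0) → MISS  vc=[]
1: 0x3a (blk 14, set 0) → L1-HIT  vc=[]
2: 0x39 (blk 14, set 0) → L1-HIT  vc=[]
3: 0x3a (blk 14, set 0) → L1-HIT  vc=[]
4: 0x39 (blk 14, set 0) → L1-HIT  vc=[]
5: 0x29 (blk 10, set 0) → MISS  vc=[14]
6: 0x28 (blk 10, set 0) → L1-HIT  vc=[14]
7: 0x3b (blk 14, set 0) → VC-HIT  vc=[10]
8: 0x30 (blk 12, set 0) → MISS  vc=[10, 14]
9: 0xb (blk 2, set 0) → MISS  vc=[10, 14, 12]
10: 0x11 (blk 4, set 0) → MISS  vc=[10, 14, 12, 2]
11: 0x8 (blk 2, set 0) → VC-HIT  vc=[10, 14, 12, 4]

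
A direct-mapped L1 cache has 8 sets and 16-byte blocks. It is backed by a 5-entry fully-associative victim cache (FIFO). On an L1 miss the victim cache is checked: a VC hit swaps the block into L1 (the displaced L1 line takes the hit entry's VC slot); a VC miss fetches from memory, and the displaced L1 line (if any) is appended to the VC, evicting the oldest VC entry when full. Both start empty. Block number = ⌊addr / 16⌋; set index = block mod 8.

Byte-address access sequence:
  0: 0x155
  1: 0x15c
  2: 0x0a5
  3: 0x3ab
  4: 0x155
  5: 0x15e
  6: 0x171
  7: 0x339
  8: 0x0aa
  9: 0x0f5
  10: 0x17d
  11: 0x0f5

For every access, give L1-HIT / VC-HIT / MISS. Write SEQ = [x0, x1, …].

  [0] addr=0x155 blk=21 s=5: MISS | VC []
  [1] addr=0x15c blk=21 s=5: L1-HIT | VC []
  [2] addr=0xa5 blk=10 s=2: MISS | VC []
  [3] addr=0x3ab blk=58 s=2: MISS | VC [10]
  [4] addr=0x155 blk=21 s=5: L1-HIT | VC [10]
  [5] addr=0x15e blk=21 s=5: L1-HIT | VC [10]
  [6] addr=0x171 blk=23 s=7: MISS | VC [10]
  [7] addr=0x339 blk=51 s=3: MISS | VC [10]
  [8] addr=0xaa blk=10 s=2: VC-HIT | VC [58]
  [9] addr=0xf5 blk=15 s=7: MISS | VC [58, 23]
  [10] addr=0x17d blk=23 s=7: VC-HIT | VC [58, 15]
  [11] addr=0xf5 blk=15 s=7: VC-HIT | VC [58, 23]

SEQ = [MISS, L1-HIT, MISS, MISS, L1-HIT, L1-HIT, MISS, MISS, VC-HIT, MISS, VC-HIT, VC-HIT]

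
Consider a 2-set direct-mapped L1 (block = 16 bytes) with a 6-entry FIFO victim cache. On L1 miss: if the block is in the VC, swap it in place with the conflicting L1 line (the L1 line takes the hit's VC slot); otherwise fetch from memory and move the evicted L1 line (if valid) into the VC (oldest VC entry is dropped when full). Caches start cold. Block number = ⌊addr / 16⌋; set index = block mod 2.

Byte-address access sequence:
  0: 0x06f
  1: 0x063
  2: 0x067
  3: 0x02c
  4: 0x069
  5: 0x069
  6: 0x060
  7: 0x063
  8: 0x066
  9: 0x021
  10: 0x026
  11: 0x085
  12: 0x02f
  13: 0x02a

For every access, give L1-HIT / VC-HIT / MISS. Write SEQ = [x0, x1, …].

SEQ = [MISS, L1-HIT, L1-HIT, MISS, VC-HIT, L1-HIT, L1-HIT, L1-HIT, L1-HIT, VC-HIT, L1-HIT, MISS, VC-HIT, L1-HIT]

#0 0x6f→b6/s0 MISS; vc=[]
#1 0x63→b6/s0 L1-HIT; vc=[]
#2 0x67→b6/s0 L1-HIT; vc=[]
#3 0x2c→b2/s0 MISS; vc=[6]
#4 0x69→b6/s0 VC-HIT; vc=[2]
#5 0x69→b6/s0 L1-HIT; vc=[2]
#6 0x60→b6/s0 L1-HIT; vc=[2]
#7 0x63→b6/s0 L1-HIT; vc=[2]
#8 0x66→b6/s0 L1-HIT; vc=[2]
#9 0x21→b2/s0 VC-HIT; vc=[6]
#10 0x26→b2/s0 L1-HIT; vc=[6]
#11 0x85→b8/s0 MISS; vc=[6,2]
#12 0x2f→b2/s0 VC-HIT; vc=[6,8]
#13 0x2a→b2/s0 L1-HIT; vc=[6,8]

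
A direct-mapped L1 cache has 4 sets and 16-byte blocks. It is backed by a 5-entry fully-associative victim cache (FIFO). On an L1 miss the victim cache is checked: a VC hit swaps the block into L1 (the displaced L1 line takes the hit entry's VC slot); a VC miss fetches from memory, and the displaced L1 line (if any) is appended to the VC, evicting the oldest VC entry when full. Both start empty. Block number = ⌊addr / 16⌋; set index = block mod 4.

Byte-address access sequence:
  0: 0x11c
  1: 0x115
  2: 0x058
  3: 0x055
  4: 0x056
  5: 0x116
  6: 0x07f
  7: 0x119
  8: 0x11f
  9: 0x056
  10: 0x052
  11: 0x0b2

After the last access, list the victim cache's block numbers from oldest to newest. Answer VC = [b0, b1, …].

VC = [17, 7]

  [0] addr=0x11c blk=17 s=1: MISS | VC []
  [1] addr=0x115 blk=17 s=1: L1-HIT | VC []
  [2] addr=0x58 blk=5 s=1: MISS | VC [17]
  [3] addr=0x55 blk=5 s=1: L1-HIT | VC [17]
  [4] addr=0x56 blk=5 s=1: L1-HIT | VC [17]
  [5] addr=0x116 blk=17 s=1: VC-HIT | VC [5]
  [6] addr=0x7f blk=7 s=3: MISS | VC [5]
  [7] addr=0x119 blk=17 s=1: L1-HIT | VC [5]
  [8] addr=0x11f blk=17 s=1: L1-HIT | VC [5]
  [9] addr=0x56 blk=5 s=1: VC-HIT | VC [17]
  [10] addr=0x52 blk=5 s=1: L1-HIT | VC [17]
  [11] addr=0xb2 blk=11 s=3: MISS | VC [17, 7]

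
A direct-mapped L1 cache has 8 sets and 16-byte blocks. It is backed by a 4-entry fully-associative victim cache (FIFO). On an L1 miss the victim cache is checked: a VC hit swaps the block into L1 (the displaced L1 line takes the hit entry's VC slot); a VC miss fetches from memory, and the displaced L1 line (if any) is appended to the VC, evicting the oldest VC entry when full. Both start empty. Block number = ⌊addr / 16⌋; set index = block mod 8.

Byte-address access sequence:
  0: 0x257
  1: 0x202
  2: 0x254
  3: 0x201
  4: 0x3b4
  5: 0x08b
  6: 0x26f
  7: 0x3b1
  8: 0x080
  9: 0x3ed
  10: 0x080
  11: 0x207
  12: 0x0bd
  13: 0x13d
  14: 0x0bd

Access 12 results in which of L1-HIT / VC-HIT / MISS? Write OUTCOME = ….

OUTCOME = MISS

  [0] addr=0x257 blk=37 s=5: MISS | VC []
  [1] addr=0x202 blk=32 s=0: MISS | VC []
  [2] addr=0x254 blk=37 s=5: L1-HIT | VC []
  [3] addr=0x201 blk=32 s=0: L1-HIT | VC []
  [4] addr=0x3b4 blk=59 s=3: MISS | VC []
  [5] addr=0x8b blk=8 s=0: MISS | VC [32]
  [6] addr=0x26f blk=38 s=6: MISS | VC [32]
  [7] addr=0x3b1 blk=59 s=3: L1-HIT | VC [32]
  [8] addr=0x80 blk=8 s=0: L1-HIT | VC [32]
  [9] addr=0x3ed blk=62 s=6: MISS | VC [32, 38]
  [10] addr=0x80 blk=8 s=0: L1-HIT | VC [32, 38]
  [11] addr=0x207 blk=32 s=0: VC-HIT | VC [8, 38]
  [12] addr=0xbd blk=11 s=3: MISS | VC [8, 38, 59]
  [13] addr=0x13d blk=19 s=3: MISS | VC [8, 38, 59, 11]
  [14] addr=0xbd blk=11 s=3: VC-HIT | VC [8, 38, 59, 19]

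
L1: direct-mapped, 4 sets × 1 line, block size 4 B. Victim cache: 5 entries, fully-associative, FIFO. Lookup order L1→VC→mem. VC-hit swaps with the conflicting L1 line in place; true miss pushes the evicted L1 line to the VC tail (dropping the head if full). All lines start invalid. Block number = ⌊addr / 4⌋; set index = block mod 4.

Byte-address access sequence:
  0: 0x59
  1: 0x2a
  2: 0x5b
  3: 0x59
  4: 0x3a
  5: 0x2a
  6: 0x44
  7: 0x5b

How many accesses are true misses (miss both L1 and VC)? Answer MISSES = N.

MISSES = 4

  [0] addr=0x59 blk=22 s=2: MISS | VC []
  [1] addr=0x2a blk=10 s=2: MISS | VC [22]
  [2] addr=0x5b blk=22 s=2: VC-HIT | VC [10]
  [3] addr=0x59 blk=22 s=2: L1-HIT | VC [10]
  [4] addr=0x3a blk=14 s=2: MISS | VC [10, 22]
  [5] addr=0x2a blk=10 s=2: VC-HIT | VC [14, 22]
  [6] addr=0x44 blk=17 s=1: MISS | VC [14, 22]
  [7] addr=0x5b blk=22 s=2: VC-HIT | VC [14, 10]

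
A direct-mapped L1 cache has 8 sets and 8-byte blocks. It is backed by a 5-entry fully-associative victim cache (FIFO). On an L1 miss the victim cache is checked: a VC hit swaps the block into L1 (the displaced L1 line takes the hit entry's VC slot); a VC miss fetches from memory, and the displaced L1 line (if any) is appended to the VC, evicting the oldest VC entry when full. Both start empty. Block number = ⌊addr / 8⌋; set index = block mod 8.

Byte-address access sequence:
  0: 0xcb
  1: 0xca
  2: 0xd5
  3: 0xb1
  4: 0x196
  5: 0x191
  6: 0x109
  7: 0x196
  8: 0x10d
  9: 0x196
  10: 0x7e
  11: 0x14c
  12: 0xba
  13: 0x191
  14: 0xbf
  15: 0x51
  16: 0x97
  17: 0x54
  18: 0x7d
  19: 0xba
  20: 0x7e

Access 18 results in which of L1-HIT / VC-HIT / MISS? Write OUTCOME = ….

OUTCOME = VC-HIT

#0 0xcb→b25/s1 MISS; vc=[]
#1 0xca→b25/s1 L1-HIT; vc=[]
#2 0xd5→b26/s2 MISS; vc=[]
#3 0xb1→b22/s6 MISS; vc=[]
#4 0x196→b50/s2 MISS; vc=[26]
#5 0x191→b50/s2 L1-HIT; vc=[26]
#6 0x109→b33/s1 MISS; vc=[26,25]
#7 0x196→b50/s2 L1-HIT; vc=[26,25]
#8 0x10d→b33/s1 L1-HIT; vc=[26,25]
#9 0x196→b50/s2 L1-HIT; vc=[26,25]
#10 0x7e→b15/s7 MISS; vc=[26,25]
#11 0x14c→b41/s1 MISS; vc=[26,25,33]
#12 0xba→b23/s7 MISS; vc=[26,25,33,15]
#13 0x191→b50/s2 L1-HIT; vc=[26,25,33,15]
#14 0xbf→b23/s7 L1-HIT; vc=[26,25,33,15]
#15 0x51→b10/s2 MISS; vc=[26,25,33,15,50]
#16 0x97→b18/s2 MISS; vc=[25,33,15,50,10]
#17 0x54→b10/s2 VC-HIT; vc=[25,33,15,50,18]
#18 0x7d→b15/s7 VC-HIT; vc=[25,33,23,50,18]
#19 0xba→b23/s7 VC-HIT; vc=[25,33,15,50,18]
#20 0x7e→b15/s7 VC-HIT; vc=[25,33,23,50,18]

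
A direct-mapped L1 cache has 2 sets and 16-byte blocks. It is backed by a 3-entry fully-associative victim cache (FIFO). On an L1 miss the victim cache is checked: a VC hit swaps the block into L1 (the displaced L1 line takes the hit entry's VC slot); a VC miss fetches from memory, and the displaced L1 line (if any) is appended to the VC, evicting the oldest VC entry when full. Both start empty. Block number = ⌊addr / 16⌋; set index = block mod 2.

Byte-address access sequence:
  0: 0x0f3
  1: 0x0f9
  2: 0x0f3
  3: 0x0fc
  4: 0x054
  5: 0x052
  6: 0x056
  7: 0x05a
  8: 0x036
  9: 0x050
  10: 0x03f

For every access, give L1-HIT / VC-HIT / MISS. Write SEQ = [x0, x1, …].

#0 0xf3→b15/s1 MISS; vc=[]
#1 0xf9→b15/s1 L1-HIT; vc=[]
#2 0xf3→b15/s1 L1-HIT; vc=[]
#3 0xfc→b15/s1 L1-HIT; vc=[]
#4 0x54→b5/s1 MISS; vc=[15]
#5 0x52→b5/s1 L1-HIT; vc=[15]
#6 0x56→b5/s1 L1-HIT; vc=[15]
#7 0x5a→b5/s1 L1-HIT; vc=[15]
#8 0x36→b3/s1 MISS; vc=[15,5]
#9 0x50→b5/s1 VC-HIT; vc=[15,3]
#10 0x3f→b3/s1 VC-HIT; vc=[15,5]

SEQ = [MISS, L1-HIT, L1-HIT, L1-HIT, MISS, L1-HIT, L1-HIT, L1-HIT, MISS, VC-HIT, VC-HIT]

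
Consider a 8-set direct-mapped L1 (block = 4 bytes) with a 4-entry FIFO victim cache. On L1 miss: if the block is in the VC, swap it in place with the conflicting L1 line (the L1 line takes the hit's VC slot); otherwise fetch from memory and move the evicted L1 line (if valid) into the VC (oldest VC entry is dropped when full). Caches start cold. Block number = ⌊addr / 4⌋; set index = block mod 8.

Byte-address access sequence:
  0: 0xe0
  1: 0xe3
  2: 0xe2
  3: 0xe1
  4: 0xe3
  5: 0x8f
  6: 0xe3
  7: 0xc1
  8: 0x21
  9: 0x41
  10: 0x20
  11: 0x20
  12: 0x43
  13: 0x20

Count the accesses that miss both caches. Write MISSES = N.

  [0] addr=0xe0 blk=56 s=0: MISS | VC []
  [1] addr=0xe3 blk=56 s=0: L1-HIT | VC []
  [2] addr=0xe2 blk=56 s=0: L1-HIT | VC []
  [3] addr=0xe1 blk=56 s=0: L1-HIT | VC []
  [4] addr=0xe3 blk=56 s=0: L1-HIT | VC []
  [5] addr=0x8f blk=35 s=3: MISS | VC []
  [6] addr=0xe3 blk=56 s=0: L1-HIT | VC []
  [7] addr=0xc1 blk=48 s=0: MISS | VC [56]
  [8] addr=0x21 blk=8 s=0: MISS | VC [56, 48]
  [9] addr=0x41 blk=16 s=0: MISS | VC [56, 48, 8]
  [10] addr=0x20 blk=8 s=0: VC-HIT | VC [56, 48, 16]
  [11] addr=0x20 blk=8 s=0: L1-HIT | VC [56, 48, 16]
  [12] addr=0x43 blk=16 s=0: VC-HIT | VC [56, 48, 8]
  [13] addr=0x20 blk=8 s=0: VC-HIT | VC [56, 48, 16]

MISSES = 5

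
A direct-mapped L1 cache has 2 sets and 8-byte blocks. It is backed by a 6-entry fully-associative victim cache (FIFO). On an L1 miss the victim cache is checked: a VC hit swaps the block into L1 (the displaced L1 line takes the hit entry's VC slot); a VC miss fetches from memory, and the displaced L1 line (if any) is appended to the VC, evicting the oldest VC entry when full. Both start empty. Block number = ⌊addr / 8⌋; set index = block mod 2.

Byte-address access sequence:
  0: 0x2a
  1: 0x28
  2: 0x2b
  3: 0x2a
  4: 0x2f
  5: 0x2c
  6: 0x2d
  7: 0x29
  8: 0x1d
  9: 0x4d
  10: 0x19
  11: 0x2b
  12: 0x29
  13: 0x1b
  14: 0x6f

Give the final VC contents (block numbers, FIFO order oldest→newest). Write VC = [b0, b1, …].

  [0] addr=0x2a blk=5 s=1: MISS | VC []
  [1] addr=0x28 blk=5 s=1: L1-HIT | VC []
  [2] addr=0x2b blk=5 s=1: L1-HIT | VC []
  [3] addr=0x2a blk=5 s=1: L1-HIT | VC []
  [4] addr=0x2f blk=5 s=1: L1-HIT | VC []
  [5] addr=0x2c blk=5 s=1: L1-HIT | VC []
  [6] addr=0x2d blk=5 s=1: L1-HIT | VC []
  [7] addr=0x29 blk=5 s=1: L1-HIT | VC []
  [8] addr=0x1d blk=3 s=1: MISS | VC [5]
  [9] addr=0x4d blk=9 s=1: MISS | VC [5, 3]
  [10] addr=0x19 blk=3 s=1: VC-HIT | VC [5, 9]
  [11] addr=0x2b blk=5 s=1: VC-HIT | VC [3, 9]
  [12] addr=0x29 blk=5 s=1: L1-HIT | VC [3, 9]
  [13] addr=0x1b blk=3 s=1: VC-HIT | VC [5, 9]
  [14] addr=0x6f blk=13 s=1: MISS | VC [5, 9, 3]

VC = [5, 9, 3]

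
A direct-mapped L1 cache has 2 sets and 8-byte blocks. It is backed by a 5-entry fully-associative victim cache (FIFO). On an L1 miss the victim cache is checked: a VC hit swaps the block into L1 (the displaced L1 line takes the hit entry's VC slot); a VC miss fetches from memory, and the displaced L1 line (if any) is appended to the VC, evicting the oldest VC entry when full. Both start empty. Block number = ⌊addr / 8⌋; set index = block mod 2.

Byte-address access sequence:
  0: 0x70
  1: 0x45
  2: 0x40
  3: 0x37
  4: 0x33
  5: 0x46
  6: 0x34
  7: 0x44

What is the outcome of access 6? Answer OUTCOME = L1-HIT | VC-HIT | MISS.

OUTCOME = VC-HIT

  [0] addr=0x70 blk=14 s=0: MISS | VC []
  [1] addr=0x45 blk=8 s=0: MISS | VC [14]
  [2] addr=0x40 blk=8 s=0: L1-HIT | VC [14]
  [3] addr=0x37 blk=6 s=0: MISS | VC [14, 8]
  [4] addr=0x33 blk=6 s=0: L1-HIT | VC [14, 8]
  [5] addr=0x46 blk=8 s=0: VC-HIT | VC [14, 6]
  [6] addr=0x34 blk=6 s=0: VC-HIT | VC [14, 8]
  [7] addr=0x44 blk=8 s=0: VC-HIT | VC [14, 6]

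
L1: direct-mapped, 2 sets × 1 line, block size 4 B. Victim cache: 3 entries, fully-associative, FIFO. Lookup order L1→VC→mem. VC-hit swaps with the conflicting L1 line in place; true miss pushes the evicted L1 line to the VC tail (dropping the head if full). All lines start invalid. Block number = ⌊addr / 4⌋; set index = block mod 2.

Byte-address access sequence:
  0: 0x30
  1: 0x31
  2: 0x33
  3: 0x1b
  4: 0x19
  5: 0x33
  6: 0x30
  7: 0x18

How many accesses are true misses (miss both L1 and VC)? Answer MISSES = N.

MISSES = 2

  [0] addr=0x30 blk=12 s=0: MISS | VC []
  [1] addr=0x31 blk=12 s=0: L1-HIT | VC []
  [2] addr=0x33 blk=12 s=0: L1-HIT | VC []
  [3] addr=0x1b blk=6 s=0: MISS | VC [12]
  [4] addr=0x19 blk=6 s=0: L1-HIT | VC [12]
  [5] addr=0x33 blk=12 s=0: VC-HIT | VC [6]
  [6] addr=0x30 blk=12 s=0: L1-HIT | VC [6]
  [7] addr=0x18 blk=6 s=0: VC-HIT | VC [12]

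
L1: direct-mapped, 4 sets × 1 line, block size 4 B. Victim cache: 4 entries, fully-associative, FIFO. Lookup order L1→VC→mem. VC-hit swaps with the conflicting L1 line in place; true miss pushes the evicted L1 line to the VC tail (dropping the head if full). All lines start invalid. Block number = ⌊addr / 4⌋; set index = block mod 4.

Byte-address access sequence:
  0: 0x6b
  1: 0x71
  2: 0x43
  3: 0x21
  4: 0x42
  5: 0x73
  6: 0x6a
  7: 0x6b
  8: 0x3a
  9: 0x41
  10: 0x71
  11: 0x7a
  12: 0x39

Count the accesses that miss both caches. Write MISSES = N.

#0 0x6b→b26/s2 MISS; vc=[]
#1 0x71→b28/s0 MISS; vc=[]
#2 0x43→b16/s0 MISS; vc=[28]
#3 0x21→b8/s0 MISS; vc=[28,16]
#4 0x42→b16/s0 VC-HIT; vc=[28,8]
#5 0x73→b28/s0 VC-HIT; vc=[16,8]
#6 0x6a→b26/s2 L1-HIT; vc=[16,8]
#7 0x6b→b26/s2 L1-HIT; vc=[16,8]
#8 0x3a→b14/s2 MISS; vc=[16,8,26]
#9 0x41→b16/s0 VC-HIT; vc=[28,8,26]
#10 0x71→b28/s0 VC-HIT; vc=[16,8,26]
#11 0x7a→b30/s2 MISS; vc=[16,8,26,14]
#12 0x39→b14/s2 VC-HIT; vc=[16,8,26,30]

MISSES = 6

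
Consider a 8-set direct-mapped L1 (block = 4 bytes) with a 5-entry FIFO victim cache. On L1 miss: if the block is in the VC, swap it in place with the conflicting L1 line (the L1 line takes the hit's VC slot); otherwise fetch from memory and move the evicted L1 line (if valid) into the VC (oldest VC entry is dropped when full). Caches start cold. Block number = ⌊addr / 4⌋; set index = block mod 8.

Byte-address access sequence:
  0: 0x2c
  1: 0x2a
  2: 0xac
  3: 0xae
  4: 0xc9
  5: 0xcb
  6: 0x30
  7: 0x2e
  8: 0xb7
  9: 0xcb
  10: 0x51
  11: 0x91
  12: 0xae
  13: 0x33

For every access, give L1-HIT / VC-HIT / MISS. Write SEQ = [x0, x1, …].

SEQ = [MISS, MISS, MISS, L1-HIT, MISS, L1-HIT, MISS, VC-HIT, MISS, L1-HIT, MISS, MISS, VC-HIT, VC-HIT]

#0 0x2c→b11/s3 MISS; vc=[]
#1 0x2a→b10/s2 MISS; vc=[]
#2 0xac→b43/s3 MISS; vc=[11]
#3 0xae→b43/s3 L1-HIT; vc=[11]
#4 0xc9→b50/s2 MISS; vc=[11,10]
#5 0xcb→b50/s2 L1-HIT; vc=[11,10]
#6 0x30→b12/s4 MISS; vc=[11,10]
#7 0x2e→b11/s3 VC-HIT; vc=[43,10]
#8 0xb7→b45/s5 MISS; vc=[43,10]
#9 0xcb→b50/s2 L1-HIT; vc=[43,10]
#10 0x51→b20/s4 MISS; vc=[43,10,12]
#11 0x91→b36/s4 MISS; vc=[43,10,12,20]
#12 0xae→b43/s3 VC-HIT; vc=[11,10,12,20]
#13 0x33→b12/s4 VC-HIT; vc=[11,10,36,20]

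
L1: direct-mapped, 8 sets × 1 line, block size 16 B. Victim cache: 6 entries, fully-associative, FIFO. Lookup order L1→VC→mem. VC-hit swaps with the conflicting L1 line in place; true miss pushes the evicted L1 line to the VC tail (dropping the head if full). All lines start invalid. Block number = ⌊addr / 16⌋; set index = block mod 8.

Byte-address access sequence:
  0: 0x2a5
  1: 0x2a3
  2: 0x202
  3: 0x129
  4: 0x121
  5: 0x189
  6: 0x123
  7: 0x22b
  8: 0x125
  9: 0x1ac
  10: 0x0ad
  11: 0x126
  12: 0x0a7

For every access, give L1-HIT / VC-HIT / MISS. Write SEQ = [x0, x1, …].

#0 0x2a5→b42/s2 MISS; vc=[]
#1 0x2a3→b42/s2 L1-HIT; vc=[]
#2 0x202→b32/s0 MISS; vc=[]
#3 0x129→b18/s2 MISS; vc=[42]
#4 0x121→b18/s2 L1-HIT; vc=[42]
#5 0x189→b24/s0 MISS; vc=[42,32]
#6 0x123→b18/s2 L1-HIT; vc=[42,32]
#7 0x22b→b34/s2 MISS; vc=[42,32,18]
#8 0x125→b18/s2 VC-HIT; vc=[42,32,34]
#9 0x1ac→b26/s2 MISS; vc=[42,32,34,18]
#10 0xad→b10/s2 MISS; vc=[42,32,34,18,26]
#11 0x126→b18/s2 VC-HIT; vc=[42,32,34,10,26]
#12 0xa7→b10/s2 VC-HIT; vc=[42,32,34,18,26]

SEQ = [MISS, L1-HIT, MISS, MISS, L1-HIT, MISS, L1-HIT, MISS, VC-HIT, MISS, MISS, VC-HIT, VC-HIT]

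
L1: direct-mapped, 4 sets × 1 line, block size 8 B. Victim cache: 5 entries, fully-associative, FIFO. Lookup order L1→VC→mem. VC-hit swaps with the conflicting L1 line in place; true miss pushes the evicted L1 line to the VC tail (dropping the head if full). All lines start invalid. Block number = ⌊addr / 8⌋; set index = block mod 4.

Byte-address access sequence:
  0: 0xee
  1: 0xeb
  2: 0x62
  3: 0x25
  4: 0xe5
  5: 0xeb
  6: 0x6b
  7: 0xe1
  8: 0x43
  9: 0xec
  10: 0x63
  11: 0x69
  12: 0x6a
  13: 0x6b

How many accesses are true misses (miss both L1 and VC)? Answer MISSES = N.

0: 0xee (blk 29, set 1) → MISS  vc=[]
1: 0xeb (blk 29, set 1) → L1-HIT  vc=[]
2: 0x62 (blk 12, set 0) → MISS  vc=[]
3: 0x25 (blk 4, set 0) → MISS  vc=[12]
4: 0xe5 (blk 28, set 0) → MISS  vc=[12, 4]
5: 0xeb (blk 29, set 1) → L1-HIT  vc=[12, 4]
6: 0x6b (blk 13, set 1) → MISS  vc=[12, 4, 29]
7: 0xe1 (blk 28, set 0) → L1-HIT  vc=[12, 4, 29]
8: 0x43 (blk 8, set 0) → MISS  vc=[12, 4, 29, 28]
9: 0xec (blk 29, set 1) → VC-HIT  vc=[12, 4, 13, 28]
10: 0x63 (blk 12, set 0) → VC-HIT  vc=[8, 4, 13, 28]
11: 0x69 (blk 13, set 1) → VC-HIT  vc=[8, 4, 29, 28]
12: 0x6a (blk 13, set 1) → L1-HIT  vc=[8, 4, 29, 28]
13: 0x6b (blk 13, set 1) → L1-HIT  vc=[8, 4, 29, 28]

MISSES = 6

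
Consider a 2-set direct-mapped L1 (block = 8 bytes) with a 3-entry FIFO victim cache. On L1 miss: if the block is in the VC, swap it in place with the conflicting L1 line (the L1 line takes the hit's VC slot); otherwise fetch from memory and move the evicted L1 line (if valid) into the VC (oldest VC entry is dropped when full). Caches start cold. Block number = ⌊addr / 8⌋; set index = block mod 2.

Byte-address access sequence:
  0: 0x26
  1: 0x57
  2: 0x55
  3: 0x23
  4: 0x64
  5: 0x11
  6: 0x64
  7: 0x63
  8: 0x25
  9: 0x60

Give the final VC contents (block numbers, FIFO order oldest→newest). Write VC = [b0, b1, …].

VC = [10, 4, 2]

#0 0x26→b4/s0 MISS; vc=[]
#1 0x57→b10/s0 MISS; vc=[4]
#2 0x55→b10/s0 L1-HIT; vc=[4]
#3 0x23→b4/s0 VC-HIT; vc=[10]
#4 0x64→b12/s0 MISS; vc=[10,4]
#5 0x11→b2/s0 MISS; vc=[10,4,12]
#6 0x64→b12/s0 VC-HIT; vc=[10,4,2]
#7 0x63→b12/s0 L1-HIT; vc=[10,4,2]
#8 0x25→b4/s0 VC-HIT; vc=[10,12,2]
#9 0x60→b12/s0 VC-HIT; vc=[10,4,2]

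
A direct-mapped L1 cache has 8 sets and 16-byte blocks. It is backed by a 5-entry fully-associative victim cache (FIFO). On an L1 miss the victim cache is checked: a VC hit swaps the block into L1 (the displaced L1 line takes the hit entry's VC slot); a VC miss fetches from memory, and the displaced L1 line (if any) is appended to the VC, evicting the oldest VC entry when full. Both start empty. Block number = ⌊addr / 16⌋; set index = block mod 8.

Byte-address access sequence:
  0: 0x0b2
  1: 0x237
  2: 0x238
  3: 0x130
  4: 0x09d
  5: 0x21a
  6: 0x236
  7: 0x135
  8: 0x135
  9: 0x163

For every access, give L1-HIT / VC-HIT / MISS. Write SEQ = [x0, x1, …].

#0 0xb2→b11/s3 MISS; vc=[]
#1 0x237→b35/s3 MISS; vc=[11]
#2 0x238→b35/s3 L1-HIT; vc=[11]
#3 0x130→b19/s3 MISS; vc=[11,35]
#4 0x9d→b9/s1 MISS; vc=[11,35]
#5 0x21a→b33/s1 MISS; vc=[11,35,9]
#6 0x236→b35/s3 VC-HIT; vc=[11,19,9]
#7 0x135→b19/s3 VC-HIT; vc=[11,35,9]
#8 0x135→b19/s3 L1-HIT; vc=[11,35,9]
#9 0x163→b22/s6 MISS; vc=[11,35,9]

SEQ = [MISS, MISS, L1-HIT, MISS, MISS, MISS, VC-HIT, VC-HIT, L1-HIT, MISS]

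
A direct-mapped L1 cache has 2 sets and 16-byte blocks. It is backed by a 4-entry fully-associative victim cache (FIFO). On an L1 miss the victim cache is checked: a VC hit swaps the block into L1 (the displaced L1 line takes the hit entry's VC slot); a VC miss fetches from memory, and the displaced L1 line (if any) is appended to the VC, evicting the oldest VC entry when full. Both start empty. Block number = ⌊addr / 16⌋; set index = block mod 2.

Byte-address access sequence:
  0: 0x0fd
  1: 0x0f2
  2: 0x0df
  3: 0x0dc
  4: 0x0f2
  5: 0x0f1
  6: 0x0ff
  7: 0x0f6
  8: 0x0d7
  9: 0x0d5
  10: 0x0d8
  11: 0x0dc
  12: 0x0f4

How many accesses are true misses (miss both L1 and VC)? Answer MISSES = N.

MISSES = 2

#0 0xfd→b15/s1 MISS; vc=[]
#1 0xf2→b15/s1 L1-HIT; vc=[]
#2 0xdf→b13/s1 MISS; vc=[15]
#3 0xdc→b13/s1 L1-HIT; vc=[15]
#4 0xf2→b15/s1 VC-HIT; vc=[13]
#5 0xf1→b15/s1 L1-HIT; vc=[13]
#6 0xff→b15/s1 L1-HIT; vc=[13]
#7 0xf6→b15/s1 L1-HIT; vc=[13]
#8 0xd7→b13/s1 VC-HIT; vc=[15]
#9 0xd5→b13/s1 L1-HIT; vc=[15]
#10 0xd8→b13/s1 L1-HIT; vc=[15]
#11 0xdc→b13/s1 L1-HIT; vc=[15]
#12 0xf4→b15/s1 VC-HIT; vc=[13]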